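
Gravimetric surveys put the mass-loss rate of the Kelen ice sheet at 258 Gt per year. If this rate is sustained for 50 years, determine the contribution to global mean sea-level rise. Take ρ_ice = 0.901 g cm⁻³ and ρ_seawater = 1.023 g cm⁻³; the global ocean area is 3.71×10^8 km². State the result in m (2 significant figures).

Total mass lost = 258 Gt/yr × 50 yr = 1.290×10^4 Gt = 1.290×10^16 kg.
ρ_w = 1.023 g cm⁻³ = 1023 kg m⁻³, so water volume = 1.290×10^16 / 1023 = 1.261×10^13 m³.
Δh = 1.261×10^13 / 3.71×10^14 = 0.0340 m.

≈ 0.034 m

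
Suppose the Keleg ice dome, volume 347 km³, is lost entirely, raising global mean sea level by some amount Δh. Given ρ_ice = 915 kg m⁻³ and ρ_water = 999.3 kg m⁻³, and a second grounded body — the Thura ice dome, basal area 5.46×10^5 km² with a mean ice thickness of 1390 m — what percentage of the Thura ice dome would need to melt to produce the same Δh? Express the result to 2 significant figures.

≈ 0.046 %

Equal sea-level rise means equal mass of meltwater, i.e. equal mass of ice lost.
Ice mass of Keleg: 3.175×10^14 kg; ice mass of Thura: 6.944×10^17 kg.
Fraction required = 3.175×10^14 / 6.944×10^17 = 4.57×10^-4 → 0.046 %.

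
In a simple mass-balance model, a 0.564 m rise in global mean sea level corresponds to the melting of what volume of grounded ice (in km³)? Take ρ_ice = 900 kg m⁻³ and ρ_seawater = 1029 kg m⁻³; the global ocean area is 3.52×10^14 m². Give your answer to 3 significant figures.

≈ 2.27×10^5 km³

Required water volume = Δh × A = 0.564 m × 3.52×10^14 m² = 1.985×10^14 m³ = 1.985×10^5 km³.
Ice volume = water volume × ρ_w/ρ_ice = 1.985×10^5 × 1029/900 = 2.27×10^5 km³.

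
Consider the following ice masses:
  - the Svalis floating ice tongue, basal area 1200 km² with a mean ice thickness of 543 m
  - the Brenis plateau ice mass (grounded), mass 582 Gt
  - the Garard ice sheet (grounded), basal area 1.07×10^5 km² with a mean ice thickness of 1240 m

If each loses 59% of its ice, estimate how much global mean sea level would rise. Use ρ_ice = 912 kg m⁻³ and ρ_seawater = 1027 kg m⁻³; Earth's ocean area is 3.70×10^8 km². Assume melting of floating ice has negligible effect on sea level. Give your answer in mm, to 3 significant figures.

≈ 189 mm

The Svalis floating ice tongue is floating and already displaces its own weight of water, so its melt adds essentially nothing to sea level.
Brenis: 0.59 × 582 Gt = 3.434×10^14 kg; dividing by ρ_w = 1027 kg m⁻³ gives 3.344×10^11 m³ of water.
Garard: ice volume = 1.07×10^5 km² × 1240 m = 1.327×10^5 km³; 0.59 × 1.327×10^5 × (912/1027) = 6.952×10^4 km³ of water.
Total added water ≈ 6.985×10^13 m³ over 3.70×10^14 m² → Δh = 0.189 m = 189 mm.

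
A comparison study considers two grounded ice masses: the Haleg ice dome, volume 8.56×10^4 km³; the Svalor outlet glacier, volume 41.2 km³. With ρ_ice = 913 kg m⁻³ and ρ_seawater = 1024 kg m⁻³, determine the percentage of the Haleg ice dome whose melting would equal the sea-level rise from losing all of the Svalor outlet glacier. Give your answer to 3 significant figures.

Equal sea-level rise means equal mass of meltwater, i.e. equal mass of ice lost.
Ice mass of Svalor: 3.762×10^13 kg; ice mass of Haleg: 7.815×10^16 kg.
Fraction required = 3.762×10^13 / 7.815×10^16 = 4.81×10^-4 → 0.0481 %.

≈ 0.0481 %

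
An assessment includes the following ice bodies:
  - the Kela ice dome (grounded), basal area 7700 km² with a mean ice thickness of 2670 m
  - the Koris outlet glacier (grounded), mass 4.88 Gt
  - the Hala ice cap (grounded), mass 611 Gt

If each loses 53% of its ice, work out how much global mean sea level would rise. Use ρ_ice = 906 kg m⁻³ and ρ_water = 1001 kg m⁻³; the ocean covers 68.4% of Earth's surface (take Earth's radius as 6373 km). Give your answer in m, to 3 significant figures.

≈ 0.0292 m

Kela: ice volume = 7700 km² × 2670 m = 2.056×10^4 km³; 0.53 × 2.056×10^4 × (906/1001) = 9862 km³ of water.
Koris: 0.53 × 4.88 Gt = 2.586×10^12 kg; dividing by ρ_w = 1001 kg m⁻³ gives 2.584×10^9 m³ of water.
Hala: 0.53 × 611 Gt = 3.238×10^14 kg; dividing by ρ_w = 1001 kg m⁻³ gives 3.235×10^11 m³ of water.
Total added water ≈ 1.019×10^13 m³ over 3.49×10^14 m² → Δh = 0.0292 m.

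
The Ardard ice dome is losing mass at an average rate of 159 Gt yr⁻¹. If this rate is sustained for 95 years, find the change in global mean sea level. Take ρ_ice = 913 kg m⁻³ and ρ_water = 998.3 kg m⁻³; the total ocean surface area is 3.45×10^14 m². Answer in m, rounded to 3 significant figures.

Total mass lost = 159 Gt/yr × 95 yr = 1.510×10^4 Gt = 1.510×10^16 kg.
ρ_w = 998.3 kg m⁻³, so water volume = 1.510×10^16 / 998.3 = 1.513×10^13 m³.
Δh = 1.513×10^13 / 3.45×10^14 = 0.0439 m.

≈ 0.0439 m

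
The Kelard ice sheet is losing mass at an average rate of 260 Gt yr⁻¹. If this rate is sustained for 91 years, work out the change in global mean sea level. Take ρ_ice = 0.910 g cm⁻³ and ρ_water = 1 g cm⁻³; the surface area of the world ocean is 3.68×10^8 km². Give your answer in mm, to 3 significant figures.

Total mass lost = 260 Gt/yr × 91 yr = 2.366×10^4 Gt = 2.366×10^16 kg.
ρ_w = 1 g cm⁻³ = 1000 kg m⁻³, so water volume = 2.366×10^16 / 1000 = 2.366×10^13 m³.
Δh = 2.366×10^13 / 3.68×10^14 = 0.0643 m = 64.3 mm.

≈ 64.3 mm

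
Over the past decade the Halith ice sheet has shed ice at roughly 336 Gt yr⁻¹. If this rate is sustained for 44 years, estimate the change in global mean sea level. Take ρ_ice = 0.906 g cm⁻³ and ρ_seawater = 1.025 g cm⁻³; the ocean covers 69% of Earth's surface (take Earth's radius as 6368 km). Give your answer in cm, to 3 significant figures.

≈ 4.10 cm

Total mass lost = 336 Gt/yr × 44 yr = 1.478×10^4 Gt = 1.478×10^16 kg.
ρ_w = 1.025 g cm⁻³ = 1025 kg m⁻³, so water volume = 1.478×10^16 / 1025 = 1.442×10^13 m³.
Δh = 1.442×10^13 / 3.52×10^14 = 0.0410 m = 4.10 cm.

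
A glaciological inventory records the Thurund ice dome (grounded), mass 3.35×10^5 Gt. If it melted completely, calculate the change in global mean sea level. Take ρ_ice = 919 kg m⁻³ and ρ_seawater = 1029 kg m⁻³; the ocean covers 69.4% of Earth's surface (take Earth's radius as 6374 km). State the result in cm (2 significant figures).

Thurund: 3.35×10^5 Gt = 3.350×10^17 kg; dividing by ρ_w = 1029 kg m⁻³ gives 3.256×10^14 m³ of water.
Spread over 3.54×10^14 m² of ocean, Δh = 3.256×10^14 / 3.54×10^14 = 0.919 m = 92 cm.

≈ 92 cm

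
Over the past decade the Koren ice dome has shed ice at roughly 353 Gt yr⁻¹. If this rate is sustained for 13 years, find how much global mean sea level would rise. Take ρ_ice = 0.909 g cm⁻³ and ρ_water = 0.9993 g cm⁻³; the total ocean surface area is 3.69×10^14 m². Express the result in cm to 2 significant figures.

Total mass lost = 353 Gt/yr × 13 yr = 4589 Gt = 4.589×10^15 kg.
ρ_w = 0.9993 g cm⁻³ = 999.3 kg m⁻³, so water volume = 4.589×10^15 / 999.3 = 4.592×10^12 m³.
Δh = 4.592×10^12 / 3.69×10^14 = 0.0124 m = 1.2 cm.

≈ 1.2 cm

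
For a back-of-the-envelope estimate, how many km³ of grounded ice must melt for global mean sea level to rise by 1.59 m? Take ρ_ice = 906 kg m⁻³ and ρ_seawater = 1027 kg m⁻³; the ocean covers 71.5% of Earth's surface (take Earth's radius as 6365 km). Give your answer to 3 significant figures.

Required water volume = Δh × A = 1.59 m × 3.64×10^14 m² = 5.788×10^14 m³ = 5.788×10^5 km³.
Ice volume = water volume × ρ_w/ρ_ice = 5.788×10^5 × 1027/906 = 6.56×10^5 km³.

≈ 6.56×10^5 km³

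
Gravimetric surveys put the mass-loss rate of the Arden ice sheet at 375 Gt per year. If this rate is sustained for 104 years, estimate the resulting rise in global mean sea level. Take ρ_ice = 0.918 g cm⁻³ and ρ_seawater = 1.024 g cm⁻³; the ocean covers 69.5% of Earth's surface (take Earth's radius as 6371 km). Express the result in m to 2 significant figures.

Total mass lost = 375 Gt/yr × 104 yr = 3.900×10^4 Gt = 3.900×10^16 kg.
ρ_w = 1.024 g cm⁻³ = 1024 kg m⁻³, so water volume = 3.900×10^16 / 1024 = 3.809×10^13 m³.
Δh = 3.809×10^13 / 3.54×10^14 = 0.107 m.

≈ 0.11 m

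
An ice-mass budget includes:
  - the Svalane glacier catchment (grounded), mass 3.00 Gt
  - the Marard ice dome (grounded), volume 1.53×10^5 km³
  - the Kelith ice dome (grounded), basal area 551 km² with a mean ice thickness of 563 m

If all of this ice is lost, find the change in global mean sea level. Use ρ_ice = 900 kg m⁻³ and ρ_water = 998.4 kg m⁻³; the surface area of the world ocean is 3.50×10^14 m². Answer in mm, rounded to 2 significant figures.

≈ 390 mm

Svalane: 3.00 Gt = 3.000×10^12 kg; dividing by ρ_w = 998.4 kg m⁻³ gives 3.005×10^9 m³ of water.
Marard: 1.53×10^5 km³ × (900/998.4) = 1.379×10^5 km³ of water.
Kelith: ice volume = 551 km² × 563 m = 310.2 km³; 310.2 × (900/998.4) = 279.6 km³ of water.
Total added water ≈ 1.382×10^14 m³ over 3.50×10^14 m² → Δh = 0.395 m = 390 mm.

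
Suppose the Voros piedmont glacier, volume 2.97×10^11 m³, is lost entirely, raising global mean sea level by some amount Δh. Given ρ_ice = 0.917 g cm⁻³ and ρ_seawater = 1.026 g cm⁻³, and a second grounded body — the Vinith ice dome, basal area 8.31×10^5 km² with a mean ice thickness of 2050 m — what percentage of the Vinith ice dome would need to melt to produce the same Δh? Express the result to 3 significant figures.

≈ 0.0174 %

Equal sea-level rise means equal mass of meltwater, i.e. equal mass of ice lost.
Ice mass of Voros: 2.723×10^14 kg; ice mass of Vinith: 1.562×10^18 kg.
Fraction required = 2.723×10^14 / 1.562×10^18 = 1.74×10^-4 → 0.0174 %.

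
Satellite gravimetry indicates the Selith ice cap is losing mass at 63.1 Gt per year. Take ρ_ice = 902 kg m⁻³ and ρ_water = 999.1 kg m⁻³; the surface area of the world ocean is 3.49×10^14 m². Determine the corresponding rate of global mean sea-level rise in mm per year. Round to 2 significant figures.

≈ 0.18 mm/yr

ρ_w = 999.1 kg m⁻³. Annual water volume added = 63.1 Gt / ρ_w = 6.310×10^13 kg / 999.1 kg m⁻³ = 6.316×10^10 m³.
Δh per year = 6.316×10^10 / 3.49×10^14 = 1.81×10^-4 m = 0.18 mm.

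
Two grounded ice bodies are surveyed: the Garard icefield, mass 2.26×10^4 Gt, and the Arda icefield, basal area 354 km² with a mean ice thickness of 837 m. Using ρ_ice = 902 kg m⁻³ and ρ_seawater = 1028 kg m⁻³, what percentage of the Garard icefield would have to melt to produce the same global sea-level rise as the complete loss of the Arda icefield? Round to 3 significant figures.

≈ 1.18 %

Equal sea-level rise means equal mass of meltwater, i.e. equal mass of ice lost.
Ice mass of Arda: 2.673×10^14 kg; ice mass of Garard: 2.260×10^16 kg.
Fraction required = 2.673×10^14 / 2.260×10^16 = 0.0118 → 1.18 %.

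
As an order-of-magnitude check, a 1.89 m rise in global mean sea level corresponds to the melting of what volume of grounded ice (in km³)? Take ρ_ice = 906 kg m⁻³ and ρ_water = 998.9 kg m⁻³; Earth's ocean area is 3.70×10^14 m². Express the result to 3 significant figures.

≈ 7.71×10^5 km³

Required water volume = Δh × A = 1.89 m × 3.70×10^14 m² = 6.993×10^14 m³ = 6.993×10^5 km³.
Ice volume = water volume × ρ_w/ρ_ice = 6.993×10^5 × 998.9/906 = 7.71×10^5 km³.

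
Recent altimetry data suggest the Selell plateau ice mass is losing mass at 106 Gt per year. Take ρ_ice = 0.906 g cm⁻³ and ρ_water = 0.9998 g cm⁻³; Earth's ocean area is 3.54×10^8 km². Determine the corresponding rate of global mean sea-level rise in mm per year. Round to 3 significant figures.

≈ 0.299 mm/yr

ρ_w = 0.9998 g cm⁻³ = 999.8 kg m⁻³. Annual water volume added = 106 Gt / ρ_w = 1.060×10^14 kg / 999.8 kg m⁻³ = 1.060×10^11 m³.
Δh per year = 1.060×10^11 / 3.54×10^14 = 2.99×10^-4 m = 0.299 mm.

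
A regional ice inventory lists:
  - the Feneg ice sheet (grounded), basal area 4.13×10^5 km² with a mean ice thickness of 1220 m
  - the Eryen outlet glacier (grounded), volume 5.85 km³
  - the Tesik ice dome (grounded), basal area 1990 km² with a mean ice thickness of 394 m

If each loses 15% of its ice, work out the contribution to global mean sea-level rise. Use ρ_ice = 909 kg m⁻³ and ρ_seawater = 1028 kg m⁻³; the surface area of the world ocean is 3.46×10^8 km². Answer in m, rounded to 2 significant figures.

≈ 0.19 m

Feneg: ice volume = 4.13×10^5 km² × 1220 m = 5.039×10^5 km³; 0.15 × 5.039×10^5 × (909/1028) = 6.683×10^4 km³ of water.
Eryen: 0.15 × 5.85 km³ × (909/1028) = 0.7759 km³ of water.
Tesik: ice volume = 1990 km² × 394 m = 784.1 km³; 0.15 × 784.1 × (909/1028) = 104.0 km³ of water.
Total added water ≈ 6.693×10^13 m³ over 3.46×10^14 m² → Δh = 0.193 m.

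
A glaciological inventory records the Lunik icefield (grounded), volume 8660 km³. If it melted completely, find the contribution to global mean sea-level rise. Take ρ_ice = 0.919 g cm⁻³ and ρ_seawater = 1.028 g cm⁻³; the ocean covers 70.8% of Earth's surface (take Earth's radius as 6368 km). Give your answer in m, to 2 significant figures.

Lunik: 8660 km³ × (919/1028) = 7742 km³ of water.
Spread over 3.61×10^14 m² of ocean, Δh = 7.742×10^12 / 3.61×10^14 = 0.0215 m.

≈ 0.021 m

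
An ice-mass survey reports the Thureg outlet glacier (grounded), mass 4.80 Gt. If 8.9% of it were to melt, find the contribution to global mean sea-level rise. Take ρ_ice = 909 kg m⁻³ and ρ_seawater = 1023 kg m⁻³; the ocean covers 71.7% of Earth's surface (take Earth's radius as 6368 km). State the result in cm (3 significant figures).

Thureg: 0.089 × 4.80 Gt = 4.272×10^11 kg; dividing by ρ_w = 1023 kg m⁻³ gives 4.176×10^8 m³ of water.
Spread over 3.65×10^14 m² of ocean, Δh = 4.176×10^8 / 3.65×10^14 = 1.14×10^-6 m = 1.14×10^-4 cm.

≈ 1.14×10^-4 cm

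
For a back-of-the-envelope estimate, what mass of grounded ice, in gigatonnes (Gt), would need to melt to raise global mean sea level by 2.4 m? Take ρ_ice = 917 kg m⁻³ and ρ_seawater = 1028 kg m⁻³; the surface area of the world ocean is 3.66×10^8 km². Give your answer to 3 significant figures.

≈ 9.03×10^5 Gt

Required water volume = Δh × A = 2.4 m × 3.66×10^14 m² = 8.784×10^14 m³.
ρ_w = 1028 kg m⁻³, so the mass of water = 8.784×10^14 m³ × 1028 kg m⁻³ = 9.030×10^17 kg = 9.03×10^5 Gt (and the same mass of ice, by conservation).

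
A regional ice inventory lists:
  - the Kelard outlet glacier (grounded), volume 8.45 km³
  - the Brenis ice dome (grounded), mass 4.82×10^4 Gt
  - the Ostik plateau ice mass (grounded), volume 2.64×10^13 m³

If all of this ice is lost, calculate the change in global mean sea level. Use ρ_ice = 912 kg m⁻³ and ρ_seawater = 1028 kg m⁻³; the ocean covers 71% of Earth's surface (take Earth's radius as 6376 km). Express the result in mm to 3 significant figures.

Kelard: 8.45 km³ × (912/1028) = 7.496 km³ of water.
Brenis: 4.82×10^4 Gt = 4.820×10^16 kg; dividing by ρ_w = 1028 kg m⁻³ gives 4.689×10^13 m³ of water.
Ostik: 2.64×10^13 m³ × (912/1028) = 2.342×10^13 m³ of water.
Total added water ≈ 7.032×10^13 m³ over 3.63×10^14 m² → Δh = 0.194 m = 194 mm.

≈ 194 mm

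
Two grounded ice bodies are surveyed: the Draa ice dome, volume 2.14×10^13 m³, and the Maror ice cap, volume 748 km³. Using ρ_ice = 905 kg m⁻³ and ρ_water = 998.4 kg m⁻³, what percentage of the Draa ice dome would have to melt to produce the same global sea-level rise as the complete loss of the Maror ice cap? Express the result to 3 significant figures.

Equal sea-level rise means equal mass of meltwater, i.e. equal mass of ice lost.
Ice mass of Maror: 6.769×10^14 kg; ice mass of Draa: 1.937×10^16 kg.
Fraction required = 6.769×10^14 / 1.937×10^16 = 0.0350 → 3.50 %.

≈ 3.50 %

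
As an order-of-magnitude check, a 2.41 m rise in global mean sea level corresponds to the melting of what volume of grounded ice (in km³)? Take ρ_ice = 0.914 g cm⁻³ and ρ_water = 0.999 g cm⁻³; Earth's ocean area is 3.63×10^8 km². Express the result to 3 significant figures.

Required water volume = Δh × A = 2.41 m × 3.63×10^14 m² = 8.748×10^14 m³ = 8.748×10^5 km³.
Ice volume = water volume × ρ_w/ρ_ice = 8.748×10^5 × 999/914 = 9.56×10^5 km³.

≈ 9.56×10^5 km³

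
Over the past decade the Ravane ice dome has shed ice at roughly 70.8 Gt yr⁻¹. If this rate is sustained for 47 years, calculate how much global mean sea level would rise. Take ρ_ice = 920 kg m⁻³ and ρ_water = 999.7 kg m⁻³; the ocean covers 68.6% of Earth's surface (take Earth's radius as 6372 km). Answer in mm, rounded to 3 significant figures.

≈ 9.51 mm

Total mass lost = 70.8 Gt/yr × 47 yr = 3328 Gt = 3.328×10^15 kg.
ρ_w = 999.7 kg m⁻³, so water volume = 3.328×10^15 / 999.7 = 3.329×10^12 m³.
Δh = 3.329×10^12 / 3.50×10^14 = 9.51×10^-3 m = 9.51 mm.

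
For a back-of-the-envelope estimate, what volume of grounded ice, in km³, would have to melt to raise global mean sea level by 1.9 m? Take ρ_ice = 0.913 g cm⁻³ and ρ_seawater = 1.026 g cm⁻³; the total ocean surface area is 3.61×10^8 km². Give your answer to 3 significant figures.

≈ 7.71×10^5 km³

Required water volume = Δh × A = 1.9 m × 3.61×10^14 m² = 6.859×10^14 m³ = 6.859×10^5 km³.
Ice volume = water volume × ρ_w/ρ_ice = 6.859×10^5 × 1026/913 = 7.71×10^5 km³.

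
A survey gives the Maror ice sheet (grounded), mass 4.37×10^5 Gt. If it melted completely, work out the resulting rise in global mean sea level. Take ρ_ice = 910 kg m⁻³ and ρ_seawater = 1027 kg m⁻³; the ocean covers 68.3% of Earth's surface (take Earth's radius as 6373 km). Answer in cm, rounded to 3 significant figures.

Maror: 4.37×10^5 Gt = 4.370×10^17 kg; dividing by ρ_w = 1027 kg m⁻³ gives 4.255×10^14 m³ of water.
Spread over 3.49×10^14 m² of ocean, Δh = 4.255×10^14 / 3.49×10^14 = 1.22 m = 122 cm.

≈ 122 cm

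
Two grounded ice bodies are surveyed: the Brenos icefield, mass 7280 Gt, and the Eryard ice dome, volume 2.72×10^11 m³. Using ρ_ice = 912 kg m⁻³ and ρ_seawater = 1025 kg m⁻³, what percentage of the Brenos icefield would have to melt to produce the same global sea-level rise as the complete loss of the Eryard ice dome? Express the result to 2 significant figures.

≈ 3.4 %

Equal sea-level rise means equal mass of meltwater, i.e. equal mass of ice lost.
Ice mass of Eryard: 2.481×10^14 kg; ice mass of Brenos: 7.280×10^15 kg.
Fraction required = 2.481×10^14 / 7.280×10^15 = 0.0341 → 3.4 %.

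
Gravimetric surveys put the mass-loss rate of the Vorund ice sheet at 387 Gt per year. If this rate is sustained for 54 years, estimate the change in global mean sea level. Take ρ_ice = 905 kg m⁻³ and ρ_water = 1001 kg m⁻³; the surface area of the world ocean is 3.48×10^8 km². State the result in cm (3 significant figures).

≈ 6.00 cm

Total mass lost = 387 Gt/yr × 54 yr = 2.090×10^4 Gt = 2.090×10^16 kg.
ρ_w = 1001 kg m⁻³, so water volume = 2.090×10^16 / 1001 = 2.088×10^13 m³.
Δh = 2.088×10^13 / 3.48×10^14 = 0.0600 m = 6.00 cm.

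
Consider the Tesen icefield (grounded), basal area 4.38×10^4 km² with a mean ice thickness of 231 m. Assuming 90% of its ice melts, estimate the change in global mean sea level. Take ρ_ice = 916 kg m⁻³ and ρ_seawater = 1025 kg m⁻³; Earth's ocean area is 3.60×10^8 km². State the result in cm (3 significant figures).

≈ 2.26 cm

Tesen: ice volume = 4.38×10^4 km² × 231 m = 1.012×10^4 km³; 0.9 × 1.012×10^4 × (916/1025) = 8138 km³ of water.
Spread over 3.60×10^14 m² of ocean, Δh = 8.138×10^12 / 3.60×10^14 = 0.0226 m = 2.26 cm.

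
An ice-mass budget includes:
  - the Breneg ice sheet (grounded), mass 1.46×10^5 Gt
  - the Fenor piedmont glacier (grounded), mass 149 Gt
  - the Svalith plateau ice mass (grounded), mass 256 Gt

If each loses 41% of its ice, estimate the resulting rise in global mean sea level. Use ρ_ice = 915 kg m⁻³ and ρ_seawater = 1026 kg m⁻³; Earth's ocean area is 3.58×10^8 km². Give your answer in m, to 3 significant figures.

≈ 0.163 m

Breneg: 0.41 × 1.46×10^5 Gt = 5.986×10^16 kg; dividing by ρ_w = 1026 kg m⁻³ gives 5.834×10^13 m³ of water.
Fenor: 0.41 × 149 Gt = 6.109×10^13 kg; dividing by ρ_w = 1026 kg m⁻³ gives 5.954×10^10 m³ of water.
Svalith: 0.41 × 256 Gt = 1.050×10^14 kg; dividing by ρ_w = 1026 kg m⁻³ gives 1.023×10^11 m³ of water.
Total added water ≈ 5.850×10^13 m³ over 3.58×10^14 m² → Δh = 0.163 m.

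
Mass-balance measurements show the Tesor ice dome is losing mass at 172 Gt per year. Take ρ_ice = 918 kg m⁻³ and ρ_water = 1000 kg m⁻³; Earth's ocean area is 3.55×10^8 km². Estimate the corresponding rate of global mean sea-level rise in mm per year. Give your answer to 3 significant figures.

≈ 0.485 mm/yr

ρ_w = 1000 kg m⁻³. Annual water volume added = 172 Gt / ρ_w = 1.720×10^14 kg / 1000 kg m⁻³ = 1.720×10^11 m³.
Δh per year = 1.720×10^11 / 3.55×10^14 = 4.85×10^-4 m = 0.485 mm.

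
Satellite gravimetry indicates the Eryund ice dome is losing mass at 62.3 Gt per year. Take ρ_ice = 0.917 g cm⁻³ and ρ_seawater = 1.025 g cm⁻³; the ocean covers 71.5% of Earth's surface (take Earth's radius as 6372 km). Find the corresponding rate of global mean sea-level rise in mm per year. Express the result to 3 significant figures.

ρ_w = 1.025 g cm⁻³ = 1025 kg m⁻³. Annual water volume added = 62.3 Gt / ρ_w = 6.230×10^13 kg / 1025 kg m⁻³ = 6.078×10^10 m³.
Δh per year = 6.078×10^10 / 3.65×10^14 = 1.67×10^-4 m = 0.167 mm.

≈ 0.167 mm/yr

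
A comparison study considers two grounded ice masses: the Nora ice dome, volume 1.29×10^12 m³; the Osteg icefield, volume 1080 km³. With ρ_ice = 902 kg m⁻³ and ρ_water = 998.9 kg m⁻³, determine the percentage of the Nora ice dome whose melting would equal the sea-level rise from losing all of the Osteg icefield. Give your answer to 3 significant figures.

≈ 83.7 %

Equal sea-level rise means equal mass of meltwater, i.e. equal mass of ice lost.
Ice mass of Osteg: 9.742×10^14 kg; ice mass of Nora: 1.164×10^15 kg.
Fraction required = 9.742×10^14 / 1.164×10^15 = 0.837 → 83.7 %.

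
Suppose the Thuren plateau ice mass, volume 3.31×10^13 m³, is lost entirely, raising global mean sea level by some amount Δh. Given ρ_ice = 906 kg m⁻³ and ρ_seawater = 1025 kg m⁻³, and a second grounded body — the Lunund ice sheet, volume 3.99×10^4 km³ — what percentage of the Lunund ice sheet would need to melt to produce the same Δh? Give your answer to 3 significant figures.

≈ 83.0 %

Equal sea-level rise means equal mass of meltwater, i.e. equal mass of ice lost.
Ice mass of Thuren: 2.999×10^16 kg; ice mass of Lunund: 3.615×10^16 kg.
Fraction required = 2.999×10^16 / 3.615×10^16 = 0.830 → 83.0 %.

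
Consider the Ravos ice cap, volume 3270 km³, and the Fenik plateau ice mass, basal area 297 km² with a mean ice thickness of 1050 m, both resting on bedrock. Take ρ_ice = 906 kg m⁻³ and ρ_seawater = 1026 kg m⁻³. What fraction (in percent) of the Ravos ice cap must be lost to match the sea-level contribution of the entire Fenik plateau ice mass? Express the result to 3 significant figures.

Equal sea-level rise means equal mass of meltwater, i.e. equal mass of ice lost.
Ice mass of Fenik: 2.825×10^14 kg; ice mass of Ravos: 2.963×10^15 kg.
Fraction required = 2.825×10^14 / 2.963×10^15 = 0.0954 → 9.54 %.

≈ 9.54 %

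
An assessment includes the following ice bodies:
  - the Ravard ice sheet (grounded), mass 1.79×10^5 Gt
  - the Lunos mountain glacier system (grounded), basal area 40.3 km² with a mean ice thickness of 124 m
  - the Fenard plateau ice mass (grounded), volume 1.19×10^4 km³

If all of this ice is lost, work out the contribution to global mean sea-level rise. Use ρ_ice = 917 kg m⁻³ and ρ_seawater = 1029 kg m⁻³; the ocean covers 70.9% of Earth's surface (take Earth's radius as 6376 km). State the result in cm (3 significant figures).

Ravard: 1.79×10^5 Gt = 1.790×10^17 kg; dividing by ρ_w = 1029 kg m⁻³ gives 1.740×10^14 m³ of water.
Lunos: ice volume = 40.3 km² × 124 m = 4.997 km³; 4.997 × (917/1029) = 4.453 km³ of water.
Fenard: 1.19×10^4 km³ × (917/1029) = 1.060×10^4 km³ of water.
Total added water ≈ 1.846×10^14 m³ over 3.62×10^14 m² → Δh = 0.510 m = 51.0 cm.

≈ 51.0 cm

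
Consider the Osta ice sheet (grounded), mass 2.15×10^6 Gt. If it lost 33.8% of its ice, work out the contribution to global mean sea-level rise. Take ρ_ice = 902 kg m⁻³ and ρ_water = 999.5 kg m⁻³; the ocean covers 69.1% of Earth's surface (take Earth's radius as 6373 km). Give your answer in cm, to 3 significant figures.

≈ 206 cm

Osta: 0.338 × 2.15×10^6 Gt = 7.267×10^17 kg; dividing by ρ_w = 999.5 kg m⁻³ gives 7.271×10^14 m³ of water.
Spread over 3.53×10^14 m² of ocean, Δh = 7.271×10^14 / 3.53×10^14 = 2.06 m = 206 cm.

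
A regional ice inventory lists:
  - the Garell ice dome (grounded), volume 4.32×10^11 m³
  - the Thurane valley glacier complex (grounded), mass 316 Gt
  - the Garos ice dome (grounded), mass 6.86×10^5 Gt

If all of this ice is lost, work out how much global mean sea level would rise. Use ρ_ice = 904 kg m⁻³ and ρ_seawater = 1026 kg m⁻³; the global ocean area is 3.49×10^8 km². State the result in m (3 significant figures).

Garell: 4.32×10^11 m³ × (904/1026) = 3.806×10^11 m³ of water.
Thurane: 316 Gt = 3.160×10^14 kg; dividing by ρ_w = 1026 kg m⁻³ gives 3.080×10^11 m³ of water.
Garos: 6.86×10^5 Gt = 6.860×10^17 kg; dividing by ρ_w = 1026 kg m⁻³ gives 6.686×10^14 m³ of water.
Total added water ≈ 6.693×10^14 m³ over 3.49×10^14 m² → Δh = 1.92 m.

≈ 1.92 m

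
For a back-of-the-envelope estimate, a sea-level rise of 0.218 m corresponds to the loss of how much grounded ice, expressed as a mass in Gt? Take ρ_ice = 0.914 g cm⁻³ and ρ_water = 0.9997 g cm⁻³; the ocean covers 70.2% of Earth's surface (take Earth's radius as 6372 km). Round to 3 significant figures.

Required water volume = Δh × A = 0.218 m × 3.58×10^14 m² = 7.808×10^13 m³.
ρ_w = 0.9997 g cm⁻³ = 999.7 kg m⁻³, so the mass of water = 7.808×10^13 m³ × 999.7 kg m⁻³ = 7.806×10^16 kg = 7.81×10^4 Gt (and the same mass of ice, by conservation).

≈ 7.81×10^4 Gt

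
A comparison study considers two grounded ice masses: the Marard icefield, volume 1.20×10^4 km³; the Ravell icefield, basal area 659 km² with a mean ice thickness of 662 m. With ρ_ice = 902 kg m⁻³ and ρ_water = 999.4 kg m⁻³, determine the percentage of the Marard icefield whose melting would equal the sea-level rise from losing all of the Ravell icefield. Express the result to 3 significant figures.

≈ 3.64 %

Equal sea-level rise means equal mass of meltwater, i.e. equal mass of ice lost.
Ice mass of Ravell: 3.935×10^14 kg; ice mass of Marard: 1.082×10^16 kg.
Fraction required = 3.935×10^14 / 1.082×10^16 = 0.0364 → 3.64 %.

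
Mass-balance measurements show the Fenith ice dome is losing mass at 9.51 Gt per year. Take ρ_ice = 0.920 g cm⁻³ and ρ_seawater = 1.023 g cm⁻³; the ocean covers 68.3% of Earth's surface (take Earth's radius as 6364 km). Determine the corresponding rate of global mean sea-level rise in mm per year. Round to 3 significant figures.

≈ 0.0267 mm/yr

ρ_w = 1.023 g cm⁻³ = 1023 kg m⁻³. Annual water volume added = 9.51 Gt / ρ_w = 9.510×10^12 kg / 1023 kg m⁻³ = 9.296×10^9 m³.
Δh per year = 9.296×10^9 / 3.48×10^14 = 2.67×10^-5 m = 0.0267 mm.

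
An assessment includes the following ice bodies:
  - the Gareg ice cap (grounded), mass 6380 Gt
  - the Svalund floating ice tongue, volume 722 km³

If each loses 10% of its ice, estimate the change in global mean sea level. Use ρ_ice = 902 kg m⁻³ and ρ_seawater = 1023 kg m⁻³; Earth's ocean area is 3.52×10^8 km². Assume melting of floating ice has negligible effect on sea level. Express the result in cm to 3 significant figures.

≈ 0.177 cm

Gareg: 0.1 × 6380 Gt = 6.380×10^14 kg; dividing by ρ_w = 1023 kg m⁻³ gives 6.237×10^11 m³ of water.
The Svalund floating ice tongue is floating and already displaces its own weight of water, so its melt adds essentially nothing to sea level.
Total added water ≈ 6.237×10^11 m³ over 3.52×10^14 m² → Δh = 1.77×10^-3 m = 0.177 cm.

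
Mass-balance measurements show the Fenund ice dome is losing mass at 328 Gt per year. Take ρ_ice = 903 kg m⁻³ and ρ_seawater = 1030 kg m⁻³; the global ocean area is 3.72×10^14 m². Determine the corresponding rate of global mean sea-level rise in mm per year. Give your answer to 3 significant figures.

ρ_w = 1030 kg m⁻³. Annual water volume added = 328 Gt / ρ_w = 3.280×10^14 kg / 1030 kg m⁻³ = 3.184×10^11 m³.
Δh per year = 3.184×10^11 / 3.72×10^14 = 8.56×10^-4 m = 0.856 mm.

≈ 0.856 mm/yr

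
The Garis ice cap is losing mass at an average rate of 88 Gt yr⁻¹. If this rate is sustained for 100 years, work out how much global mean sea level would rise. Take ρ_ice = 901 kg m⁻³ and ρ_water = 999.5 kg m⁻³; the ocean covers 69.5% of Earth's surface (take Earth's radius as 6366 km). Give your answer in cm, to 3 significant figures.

Total mass lost = 88 Gt/yr × 100 yr = 8800 Gt = 8.800×10^15 kg.
ρ_w = 999.5 kg m⁻³, so water volume = 8.800×10^15 / 999.5 = 8.804×10^12 m³.
Δh = 8.804×10^12 / 3.54×10^14 = 0.0249 m = 2.49 cm.

≈ 2.49 cm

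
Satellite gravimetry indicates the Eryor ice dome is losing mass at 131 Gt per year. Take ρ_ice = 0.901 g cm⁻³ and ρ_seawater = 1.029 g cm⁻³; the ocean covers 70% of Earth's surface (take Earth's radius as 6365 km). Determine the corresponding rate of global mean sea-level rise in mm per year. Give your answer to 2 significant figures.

ρ_w = 1.029 g cm⁻³ = 1029 kg m⁻³. Annual water volume added = 131 Gt / ρ_w = 1.310×10^14 kg / 1029 kg m⁻³ = 1.273×10^11 m³.
Δh per year = 1.273×10^11 / 3.56×10^14 = 3.57×10^-4 m = 0.36 mm.

≈ 0.36 mm/yr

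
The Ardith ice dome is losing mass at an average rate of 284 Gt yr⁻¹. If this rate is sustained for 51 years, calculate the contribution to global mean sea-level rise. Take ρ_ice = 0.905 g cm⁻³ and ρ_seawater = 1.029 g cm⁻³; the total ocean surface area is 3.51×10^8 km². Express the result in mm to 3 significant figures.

Total mass lost = 284 Gt/yr × 51 yr = 1.448×10^4 Gt = 1.448×10^16 kg.
ρ_w = 1.029 g cm⁻³ = 1029 kg m⁻³, so water volume = 1.448×10^16 / 1029 = 1.408×10^13 m³.
Δh = 1.408×10^13 / 3.51×10^14 = 0.0401 m = 40.1 mm.

≈ 40.1 mm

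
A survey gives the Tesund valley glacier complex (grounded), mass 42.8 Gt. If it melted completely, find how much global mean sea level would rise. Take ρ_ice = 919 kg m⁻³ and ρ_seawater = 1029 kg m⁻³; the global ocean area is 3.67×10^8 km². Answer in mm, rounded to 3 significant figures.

Tesund: 42.8 Gt = 4.280×10^13 kg; dividing by ρ_w = 1029 kg m⁻³ gives 4.159×10^10 m³ of water.
Spread over 3.67×10^14 m² of ocean, Δh = 4.159×10^10 / 3.67×10^14 = 1.13×10^-4 m = 0.113 mm.

≈ 0.113 mm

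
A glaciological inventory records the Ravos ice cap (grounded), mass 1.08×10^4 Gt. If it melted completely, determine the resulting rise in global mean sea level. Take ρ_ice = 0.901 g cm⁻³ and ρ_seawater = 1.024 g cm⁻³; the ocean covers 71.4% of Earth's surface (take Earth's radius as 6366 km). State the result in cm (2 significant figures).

Ravos: 1.08×10^4 Gt = 1.080×10^16 kg; dividing by ρ_w = 1.024 g cm⁻³ = 1024 kg m⁻³ gives 1.055×10^13 m³ of water.
Spread over 3.64×10^14 m² of ocean, Δh = 1.055×10^13 / 3.64×10^14 = 0.0290 m = 2.9 cm.

≈ 2.9 cm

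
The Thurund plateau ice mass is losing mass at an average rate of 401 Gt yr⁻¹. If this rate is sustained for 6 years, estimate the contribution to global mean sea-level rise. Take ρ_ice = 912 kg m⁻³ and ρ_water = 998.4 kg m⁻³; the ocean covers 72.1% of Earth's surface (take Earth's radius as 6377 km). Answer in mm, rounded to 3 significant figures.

≈ 6.54 mm

Total mass lost = 401 Gt/yr × 6 yr = 2406 Gt = 2.406×10^15 kg.
ρ_w = 998.4 kg m⁻³, so water volume = 2.406×10^15 / 998.4 = 2.410×10^12 m³.
Δh = 2.410×10^12 / 3.68×10^14 = 6.54×10^-3 m = 6.54 mm.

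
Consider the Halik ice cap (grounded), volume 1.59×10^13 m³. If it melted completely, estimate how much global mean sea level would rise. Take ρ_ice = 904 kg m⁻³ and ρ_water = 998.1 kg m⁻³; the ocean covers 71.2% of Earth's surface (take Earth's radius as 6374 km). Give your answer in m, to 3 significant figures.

≈ 0.0396 m

Halik: 1.59×10^13 m³ × (904/998.1) = 1.440×10^13 m³ of water.
Spread over 3.64×10^14 m² of ocean, Δh = 1.440×10^13 / 3.64×10^14 = 0.0396 m.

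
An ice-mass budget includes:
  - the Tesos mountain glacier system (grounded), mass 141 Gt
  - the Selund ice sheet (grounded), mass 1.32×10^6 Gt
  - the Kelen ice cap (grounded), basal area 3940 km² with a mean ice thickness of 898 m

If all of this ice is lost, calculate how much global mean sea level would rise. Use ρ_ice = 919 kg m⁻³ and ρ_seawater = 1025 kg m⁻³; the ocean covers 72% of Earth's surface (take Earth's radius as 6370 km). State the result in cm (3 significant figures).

Tesos: 141 Gt = 1.410×10^14 kg; dividing by ρ_w = 1025 kg m⁻³ gives 1.376×10^11 m³ of water.
Selund: 1.32×10^6 Gt = 1.320×10^18 kg; dividing by ρ_w = 1025 kg m⁻³ gives 1.288×10^15 m³ of water.
Kelen: ice volume = 3940 km² × 898 m = 3538 km³; 3538 × (919/1025) = 3172 km³ of water.
Total added water ≈ 1.291×10^15 m³ over 3.67×10^14 m² → Δh = 3.52 m = 352 cm.

≈ 352 cm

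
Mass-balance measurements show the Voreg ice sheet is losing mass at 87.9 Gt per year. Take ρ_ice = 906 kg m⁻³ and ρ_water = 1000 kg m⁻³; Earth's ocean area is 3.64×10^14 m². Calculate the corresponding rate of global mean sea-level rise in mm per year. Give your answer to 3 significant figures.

ρ_w = 1000 kg m⁻³. Annual water volume added = 87.9 Gt / ρ_w = 8.790×10^13 kg / 1000 kg m⁻³ = 8.790×10^10 m³.
Δh per year = 8.790×10^10 / 3.64×10^14 = 2.41×10^-4 m = 0.241 mm.

≈ 0.241 mm/yr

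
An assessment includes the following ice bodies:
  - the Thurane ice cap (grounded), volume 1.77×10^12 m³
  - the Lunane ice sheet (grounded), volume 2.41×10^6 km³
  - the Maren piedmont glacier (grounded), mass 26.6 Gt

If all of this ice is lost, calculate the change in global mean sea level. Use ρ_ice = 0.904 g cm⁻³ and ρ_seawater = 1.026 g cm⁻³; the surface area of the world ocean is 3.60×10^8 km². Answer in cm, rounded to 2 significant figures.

Thurane: 1.77×10^12 m³ × (904/1026) = 1.560×10^12 m³ of water.
Lunane: 2.41×10^6 km³ × (904/1026) = 2.123×10^6 km³ of water.
Maren: 26.6 Gt = 2.660×10^13 kg; dividing by ρ_w = 1.026 g cm⁻³ = 1026 kg m⁻³ gives 2.593×10^10 m³ of water.
Total added water ≈ 2.125×10^15 m³ over 3.60×10^14 m² → Δh = 5.90 m = 590 cm.

≈ 590 cm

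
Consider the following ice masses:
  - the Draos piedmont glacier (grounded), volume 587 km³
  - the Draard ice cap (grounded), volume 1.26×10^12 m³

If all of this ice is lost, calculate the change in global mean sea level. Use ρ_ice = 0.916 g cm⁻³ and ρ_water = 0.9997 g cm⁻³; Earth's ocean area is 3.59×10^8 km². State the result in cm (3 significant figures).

Draos: 587 km³ × (916/999.7) = 537.9 km³ of water.
Draard: 1.26×10^12 m³ × (916/999.7) = 1.155×10^12 m³ of water.
Total added water ≈ 1.692×10^12 m³ over 3.59×10^14 m² → Δh = 4.71×10^-3 m = 0.471 cm.

≈ 0.471 cm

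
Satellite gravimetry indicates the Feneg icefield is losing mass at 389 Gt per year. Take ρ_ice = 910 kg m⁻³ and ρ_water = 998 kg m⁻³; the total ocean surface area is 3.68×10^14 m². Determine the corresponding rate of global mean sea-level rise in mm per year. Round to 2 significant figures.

ρ_w = 998 kg m⁻³. Annual water volume added = 389 Gt / ρ_w = 3.890×10^14 kg / 998 kg m⁻³ = 3.898×10^11 m³.
Δh per year = 3.898×10^11 / 3.68×10^14 = 1.06×10^-3 m = 1.1 mm.

≈ 1.1 mm/yr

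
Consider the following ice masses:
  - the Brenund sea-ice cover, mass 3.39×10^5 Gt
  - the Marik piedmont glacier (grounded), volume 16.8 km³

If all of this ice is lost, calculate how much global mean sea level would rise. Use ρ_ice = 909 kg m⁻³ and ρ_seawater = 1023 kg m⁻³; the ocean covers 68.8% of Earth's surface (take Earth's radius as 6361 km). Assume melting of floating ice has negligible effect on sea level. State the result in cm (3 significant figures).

The Brenund sea-ice cover is floating and already displaces its own weight of water, so its melt adds essentially nothing to sea level.
Marik: 16.8 km³ × (909/1023) = 14.93 km³ of water.
Total added water ≈ 1.493×10^10 m³ over 3.50×10^14 m² → Δh = 4.27×10^-5 m = 4.27×10^-3 cm.

≈ 4.27×10^-3 cm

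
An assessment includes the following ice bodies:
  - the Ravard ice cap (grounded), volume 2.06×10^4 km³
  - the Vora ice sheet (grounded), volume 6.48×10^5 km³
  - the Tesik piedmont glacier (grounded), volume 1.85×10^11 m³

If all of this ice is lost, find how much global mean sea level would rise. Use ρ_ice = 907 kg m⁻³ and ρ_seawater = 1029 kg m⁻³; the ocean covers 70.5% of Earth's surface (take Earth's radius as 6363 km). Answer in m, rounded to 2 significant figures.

Ravard: 2.06×10^4 km³ × (907/1029) = 1.816×10^4 km³ of water.
Vora: 6.48×10^5 km³ × (907/1029) = 5.712×10^5 km³ of water.
Tesik: 1.85×10^11 m³ × (907/1029) = 1.631×10^11 m³ of water.
Total added water ≈ 5.895×10^14 m³ over 3.59×10^14 m² → Δh = 1.64 m.

≈ 1.6 m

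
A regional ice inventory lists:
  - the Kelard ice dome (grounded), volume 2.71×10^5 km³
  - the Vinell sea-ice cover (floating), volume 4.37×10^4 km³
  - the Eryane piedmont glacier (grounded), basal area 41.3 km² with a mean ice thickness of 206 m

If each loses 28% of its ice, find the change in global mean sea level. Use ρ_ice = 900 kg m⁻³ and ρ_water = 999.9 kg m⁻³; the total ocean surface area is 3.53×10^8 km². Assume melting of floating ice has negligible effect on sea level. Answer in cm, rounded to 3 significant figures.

≈ 19.3 cm

Kelard: 0.28 × 2.71×10^5 km³ × (900/999.9) = 6.830×10^4 km³ of water.
The Vinell sea-ice cover is floating and already displaces its own weight of water, so its melt adds essentially nothing to sea level.
Eryane: ice volume = 41.3 km² × 206 m = 8.508 km³; 0.28 × 8.508 × (900/999.9) = 2.144 km³ of water.
Total added water ≈ 6.830×10^13 m³ over 3.53×10^14 m² → Δh = 0.193 m = 19.3 cm.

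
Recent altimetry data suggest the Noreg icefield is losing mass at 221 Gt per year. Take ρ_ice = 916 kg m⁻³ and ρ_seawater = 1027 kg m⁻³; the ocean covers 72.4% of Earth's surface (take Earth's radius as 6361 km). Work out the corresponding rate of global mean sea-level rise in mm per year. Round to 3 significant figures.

ρ_w = 1027 kg m⁻³. Annual water volume added = 221 Gt / ρ_w = 2.210×10^14 kg / 1027 kg m⁻³ = 2.152×10^11 m³.
Δh per year = 2.152×10^11 / 3.68×10^14 = 5.85×10^-4 m = 0.585 mm.

≈ 0.585 mm/yr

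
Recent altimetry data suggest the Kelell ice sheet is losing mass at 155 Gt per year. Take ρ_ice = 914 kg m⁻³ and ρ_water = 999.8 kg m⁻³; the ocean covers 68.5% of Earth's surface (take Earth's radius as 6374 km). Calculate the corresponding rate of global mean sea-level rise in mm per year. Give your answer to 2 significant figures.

≈ 0.44 mm/yr

ρ_w = 999.8 kg m⁻³. Annual water volume added = 155 Gt / ρ_w = 1.550×10^14 kg / 999.8 kg m⁻³ = 1.550×10^11 m³.
Δh per year = 1.550×10^11 / 3.50×10^14 = 4.43×10^-4 m = 0.44 mm.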